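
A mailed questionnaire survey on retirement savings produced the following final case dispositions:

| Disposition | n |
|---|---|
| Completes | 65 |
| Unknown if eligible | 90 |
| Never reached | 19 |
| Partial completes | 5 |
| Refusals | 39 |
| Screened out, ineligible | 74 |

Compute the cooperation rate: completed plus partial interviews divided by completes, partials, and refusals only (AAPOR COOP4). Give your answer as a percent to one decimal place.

Numerator = 65 + 5 = 70
Denom = 65 + 5 + 39 = 109
COOP4 = 70 / 109 = 0.6422

64.2%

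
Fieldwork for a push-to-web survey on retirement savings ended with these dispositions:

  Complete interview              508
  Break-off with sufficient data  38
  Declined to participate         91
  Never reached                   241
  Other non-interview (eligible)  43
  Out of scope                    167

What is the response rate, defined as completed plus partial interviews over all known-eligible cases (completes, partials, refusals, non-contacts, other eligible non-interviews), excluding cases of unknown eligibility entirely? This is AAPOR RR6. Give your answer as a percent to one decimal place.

Top = 508 + 38 = 546
Denominator = 508 + 38 + 91 + 241 + 43 = 921
RR6 = 546 / 921 = 0.5928

59.3%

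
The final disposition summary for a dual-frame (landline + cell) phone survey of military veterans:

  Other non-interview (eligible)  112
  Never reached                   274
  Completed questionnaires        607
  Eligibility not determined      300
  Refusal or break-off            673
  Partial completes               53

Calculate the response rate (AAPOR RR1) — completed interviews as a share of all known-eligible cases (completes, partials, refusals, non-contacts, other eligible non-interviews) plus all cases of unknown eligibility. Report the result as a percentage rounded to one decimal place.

30.1%

Num: 607
Denom: 607 + 53 + 673 + 274 + 112 + 300 = 2019
RR1 = 607 / 2019 = 0.3006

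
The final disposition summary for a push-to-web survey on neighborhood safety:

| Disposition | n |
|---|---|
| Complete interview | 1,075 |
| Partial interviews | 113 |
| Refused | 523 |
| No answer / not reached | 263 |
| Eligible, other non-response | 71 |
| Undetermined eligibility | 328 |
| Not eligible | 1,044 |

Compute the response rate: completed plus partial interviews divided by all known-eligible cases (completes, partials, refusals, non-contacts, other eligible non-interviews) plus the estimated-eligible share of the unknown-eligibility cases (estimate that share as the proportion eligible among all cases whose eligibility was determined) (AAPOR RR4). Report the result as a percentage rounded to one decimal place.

Numerator: 1075 + 113 = 1188
Determined eligible: 1075 + 113 + 523 + 263 + 71 = 2045
e = 2045 / (2045 + 1044) = 2045 / 3089 = 0.6620
Estimated eligible among unknowns: 0.6620 × 328 = 217.14
Denominator: 2045 + 217.14 = 2262.14
RR4 = 1188 / 2262.14 = 0.5252

52.5%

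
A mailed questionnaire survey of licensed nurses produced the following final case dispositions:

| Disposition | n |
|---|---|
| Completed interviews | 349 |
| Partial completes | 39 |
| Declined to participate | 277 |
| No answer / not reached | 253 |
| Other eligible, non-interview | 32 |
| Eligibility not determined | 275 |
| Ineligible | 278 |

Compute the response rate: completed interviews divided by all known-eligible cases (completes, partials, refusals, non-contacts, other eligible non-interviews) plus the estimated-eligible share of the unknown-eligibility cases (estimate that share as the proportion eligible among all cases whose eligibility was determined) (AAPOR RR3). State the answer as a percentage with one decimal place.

Top = 349
Eligible (known) = 349 + 39 + 277 + 253 + 32 = 950
e = 950 / (950 + 278) = 950 / 1228 = 0.7736
Eligible share of unknowns = 0.7736 × 275 = 212.74
Denom = 950 + 212.74 = 1162.74
RR3 = 349 / 1162.74 = 0.3002

30.0%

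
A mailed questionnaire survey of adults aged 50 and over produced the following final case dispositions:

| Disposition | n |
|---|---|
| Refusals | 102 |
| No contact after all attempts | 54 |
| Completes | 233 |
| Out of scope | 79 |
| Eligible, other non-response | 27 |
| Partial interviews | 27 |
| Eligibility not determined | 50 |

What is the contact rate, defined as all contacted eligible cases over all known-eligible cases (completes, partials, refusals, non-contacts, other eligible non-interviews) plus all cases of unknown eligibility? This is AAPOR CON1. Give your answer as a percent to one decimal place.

Numerator = 233 + 27 + 102 + 27 = 389
Base = 233 + 27 + 102 + 54 + 27 + 50 = 493
CON1 = 389 / 493 = 0.7890

78.9%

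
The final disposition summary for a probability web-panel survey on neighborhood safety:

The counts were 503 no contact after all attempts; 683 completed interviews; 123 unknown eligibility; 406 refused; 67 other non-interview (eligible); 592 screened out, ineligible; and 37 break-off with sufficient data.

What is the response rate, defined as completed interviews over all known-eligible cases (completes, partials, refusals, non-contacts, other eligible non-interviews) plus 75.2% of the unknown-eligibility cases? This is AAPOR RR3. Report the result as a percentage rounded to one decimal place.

38.2%

Numerator → 683
Determined eligible → 683 + 37 + 406 + 503 + 67 = 1696
Eligible share of unknowns → 0.7520 × 123 = 92.50
Denominator → 1696 + 92.50 = 1788.50
RR3 = 683 / 1788.50 = 0.3819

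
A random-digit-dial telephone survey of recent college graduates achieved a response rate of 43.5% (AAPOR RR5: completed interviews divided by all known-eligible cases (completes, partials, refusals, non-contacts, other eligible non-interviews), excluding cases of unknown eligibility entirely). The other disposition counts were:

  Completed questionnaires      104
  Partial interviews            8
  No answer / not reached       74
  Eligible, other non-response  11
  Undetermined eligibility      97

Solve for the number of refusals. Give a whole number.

RR5 = 104 / D = 0.435
D = 104 / 0.435 = 239.1
Rest of base = 197
refusals = 239.1 − 197 ≈ 42

42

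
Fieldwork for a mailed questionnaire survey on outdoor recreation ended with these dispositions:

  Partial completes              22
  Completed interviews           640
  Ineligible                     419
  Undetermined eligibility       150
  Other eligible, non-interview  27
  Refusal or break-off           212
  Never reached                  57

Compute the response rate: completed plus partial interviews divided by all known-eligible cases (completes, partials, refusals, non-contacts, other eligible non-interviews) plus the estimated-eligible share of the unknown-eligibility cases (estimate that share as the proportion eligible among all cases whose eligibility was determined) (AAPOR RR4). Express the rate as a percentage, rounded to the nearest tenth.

62.3%

Top: 640 + 22 = 662
Known eligible: 640 + 22 + 212 + 57 + 27 = 958
e = 958 / (958 + 419) = 958 / 1377 = 0.6957
Eligible share of unknowns: 0.6957 × 150 = 104.36
Base: 958 + 104.36 = 1062.36
RR4 = 662 / 1062.36 = 0.6231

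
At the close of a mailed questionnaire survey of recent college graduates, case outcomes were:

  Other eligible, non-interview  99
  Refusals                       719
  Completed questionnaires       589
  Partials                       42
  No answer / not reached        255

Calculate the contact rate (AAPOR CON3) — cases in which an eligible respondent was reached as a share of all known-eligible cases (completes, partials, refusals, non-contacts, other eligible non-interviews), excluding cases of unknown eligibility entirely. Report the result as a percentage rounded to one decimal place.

85.0%

Numerator = 589 + 42 + 719 + 99 = 1449
Denom = 589 + 42 + 719 + 255 + 99 = 1704
CON3 = 1449 / 1704 = 0.8504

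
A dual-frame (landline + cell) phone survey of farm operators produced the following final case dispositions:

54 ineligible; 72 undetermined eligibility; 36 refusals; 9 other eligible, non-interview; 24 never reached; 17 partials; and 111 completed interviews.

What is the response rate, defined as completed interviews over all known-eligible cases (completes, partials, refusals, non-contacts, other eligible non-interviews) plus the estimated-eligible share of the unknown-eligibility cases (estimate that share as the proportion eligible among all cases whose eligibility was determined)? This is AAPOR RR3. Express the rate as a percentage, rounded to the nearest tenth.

43.8%

Num = 111
Eligible (known) = 111 + 17 + 36 + 24 + 9 = 197
e = 197 / (197 + 54) = 197 / 251 = 0.7849
e × U = 0.7849 × 72 = 56.51
Denom = 197 + 56.51 = 253.51
RR3 = 111 / 253.51 = 0.4379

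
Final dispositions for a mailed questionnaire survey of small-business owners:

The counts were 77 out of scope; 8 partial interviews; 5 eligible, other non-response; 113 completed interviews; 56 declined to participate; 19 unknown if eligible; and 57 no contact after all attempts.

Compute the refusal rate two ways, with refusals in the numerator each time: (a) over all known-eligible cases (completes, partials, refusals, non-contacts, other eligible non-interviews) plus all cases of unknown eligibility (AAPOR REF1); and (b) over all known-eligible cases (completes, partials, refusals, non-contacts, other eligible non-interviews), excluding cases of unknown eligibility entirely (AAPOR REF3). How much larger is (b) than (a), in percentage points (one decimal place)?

Top → 56
Base → 113 + 8 + 56 + 57 + 5 + 19 = 258
REF1 = 56 / 258 = 0.2171
Base → 113 + 8 + 56 + 57 + 5 = 239
REF3 = 56 / 239 = 0.2343
Difference = 23.43 − 21.71 = 1.72 percentage points

1.7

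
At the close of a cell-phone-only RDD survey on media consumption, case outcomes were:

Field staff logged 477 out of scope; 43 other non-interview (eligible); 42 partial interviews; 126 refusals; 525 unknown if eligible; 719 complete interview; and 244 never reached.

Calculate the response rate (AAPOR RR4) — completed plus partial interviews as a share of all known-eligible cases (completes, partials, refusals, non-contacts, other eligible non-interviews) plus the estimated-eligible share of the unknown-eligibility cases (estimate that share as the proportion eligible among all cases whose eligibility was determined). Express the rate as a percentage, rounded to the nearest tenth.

Num: 719 + 42 = 761
Eligible (known): 719 + 42 + 126 + 244 + 43 = 1174
e = 1174 / (1174 + 477) = 1174 / 1651 = 0.7111
Eligible share of unknowns: 0.7111 × 525 = 373.33
Denom: 1174 + 373.33 = 1547.33
RR4 = 761 / 1547.33 = 0.4918

49.2%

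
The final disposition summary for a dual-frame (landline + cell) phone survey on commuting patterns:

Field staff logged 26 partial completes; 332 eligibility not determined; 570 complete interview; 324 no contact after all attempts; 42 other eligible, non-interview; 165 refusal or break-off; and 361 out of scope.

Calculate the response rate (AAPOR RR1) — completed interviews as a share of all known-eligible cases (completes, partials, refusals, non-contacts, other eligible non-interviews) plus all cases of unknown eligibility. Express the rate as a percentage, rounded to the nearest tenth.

39.1%

Top = 570
Denom = 570 + 26 + 165 + 324 + 42 + 332 = 1459
RR1 = 570 / 1459 = 0.3907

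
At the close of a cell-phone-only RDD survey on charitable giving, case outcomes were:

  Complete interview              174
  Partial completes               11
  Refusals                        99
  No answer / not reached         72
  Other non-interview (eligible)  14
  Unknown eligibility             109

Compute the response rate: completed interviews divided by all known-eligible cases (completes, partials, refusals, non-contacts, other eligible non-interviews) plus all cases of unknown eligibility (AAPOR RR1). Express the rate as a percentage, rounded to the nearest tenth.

Top: 174
Denominator: 174 + 11 + 99 + 72 + 14 + 109 = 479
RR1 = 174 / 479 = 0.3633

36.3%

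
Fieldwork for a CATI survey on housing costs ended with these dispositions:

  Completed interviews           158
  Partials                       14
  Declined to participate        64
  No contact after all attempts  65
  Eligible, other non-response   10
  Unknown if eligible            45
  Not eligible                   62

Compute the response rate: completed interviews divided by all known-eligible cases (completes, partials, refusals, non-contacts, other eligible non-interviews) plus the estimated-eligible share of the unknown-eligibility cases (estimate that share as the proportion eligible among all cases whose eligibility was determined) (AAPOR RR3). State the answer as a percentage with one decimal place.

45.3%

Numerator → 158
Determined eligible → 158 + 14 + 64 + 65 + 10 = 311
e = 311 / (311 + 62) = 311 / 373 = 0.8338
e × U → 0.8338 × 45 = 37.52
Denominator → 311 + 37.52 = 348.52
RR3 = 158 / 348.52 = 0.4533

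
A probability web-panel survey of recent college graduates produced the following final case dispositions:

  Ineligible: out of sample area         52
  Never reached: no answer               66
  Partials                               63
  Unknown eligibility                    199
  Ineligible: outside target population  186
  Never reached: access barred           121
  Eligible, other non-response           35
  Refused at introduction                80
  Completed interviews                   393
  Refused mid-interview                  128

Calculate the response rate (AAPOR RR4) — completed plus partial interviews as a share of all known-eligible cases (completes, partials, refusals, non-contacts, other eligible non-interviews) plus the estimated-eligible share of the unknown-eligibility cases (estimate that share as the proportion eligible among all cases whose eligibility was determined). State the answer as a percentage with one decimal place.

Refusals = 80 + 128 = 208
No contact after all attempts = 66 + 121 = 187
Screened out, ineligible = 186 + 52 = 238
Top → 393 + 63 = 456
Eligible (known) → 393 + 63 + 208 + 187 + 35 = 886
e = 886 / (886 + 238) = 886 / 1124 = 0.7883
e × U → 0.7883 × 199 = 156.87
Denominator → 886 + 156.87 = 1042.87
RR4 = 456 / 1042.87 = 0.4373

43.7%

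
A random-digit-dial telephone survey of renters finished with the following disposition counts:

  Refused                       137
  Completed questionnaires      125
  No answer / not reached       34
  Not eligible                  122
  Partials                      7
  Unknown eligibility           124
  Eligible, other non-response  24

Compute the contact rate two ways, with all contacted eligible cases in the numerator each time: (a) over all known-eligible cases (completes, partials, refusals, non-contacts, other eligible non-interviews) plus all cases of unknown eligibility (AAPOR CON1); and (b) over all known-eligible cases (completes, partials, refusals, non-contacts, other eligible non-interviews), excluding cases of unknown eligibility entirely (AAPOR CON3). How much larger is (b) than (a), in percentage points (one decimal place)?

Num = 125 + 7 + 137 + 24 = 293
Denom = 125 + 7 + 137 + 34 + 24 + 124 = 451
CON1 = 293 / 451 = 0.6497
Denom = 125 + 7 + 137 + 34 + 24 = 327
CON3 = 293 / 327 = 0.8960
Difference = 89.60 − 64.97 = 24.63 percentage points

24.6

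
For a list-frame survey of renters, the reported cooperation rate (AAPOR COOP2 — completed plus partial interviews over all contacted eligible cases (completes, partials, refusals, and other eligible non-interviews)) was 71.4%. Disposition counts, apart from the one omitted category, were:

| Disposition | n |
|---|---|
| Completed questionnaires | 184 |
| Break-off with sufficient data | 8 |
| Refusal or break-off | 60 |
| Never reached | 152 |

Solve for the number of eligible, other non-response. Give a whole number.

17

Numerator = 184 + 8 = 192
COOP2 = 192 / D = 0.714
D = 192 / 0.714 = 268.9
Rest of base = 252
eligible, other non-response = 268.9 − 252 ≈ 17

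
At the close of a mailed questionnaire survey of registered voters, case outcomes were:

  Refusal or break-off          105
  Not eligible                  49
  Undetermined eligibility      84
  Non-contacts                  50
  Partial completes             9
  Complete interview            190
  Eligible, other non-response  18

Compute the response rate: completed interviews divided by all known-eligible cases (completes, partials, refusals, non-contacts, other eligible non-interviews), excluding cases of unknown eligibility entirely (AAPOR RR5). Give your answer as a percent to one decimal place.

Numerator → 190
Base → 190 + 9 + 105 + 50 + 18 = 372
RR5 = 190 / 372 = 0.5108

51.1%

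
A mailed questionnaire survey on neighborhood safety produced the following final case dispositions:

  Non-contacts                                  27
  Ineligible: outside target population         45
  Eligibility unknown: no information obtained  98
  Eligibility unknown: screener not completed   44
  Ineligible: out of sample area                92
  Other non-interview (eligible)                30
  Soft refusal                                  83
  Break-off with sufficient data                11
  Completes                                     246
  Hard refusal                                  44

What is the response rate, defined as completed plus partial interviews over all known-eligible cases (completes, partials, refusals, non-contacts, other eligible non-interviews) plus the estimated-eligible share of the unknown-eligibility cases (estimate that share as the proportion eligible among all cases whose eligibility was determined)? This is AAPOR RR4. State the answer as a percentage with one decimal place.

46.8%

Declined to participate = 44 + 83 = 127
Unknown eligibility = 44 + 98 = 142
Out of scope = 45 + 92 = 137
Num = 246 + 11 = 257
Known eligible = 246 + 11 + 127 + 27 + 30 = 441
e = 441 / (441 + 137) = 441 / 578 = 0.7630
e × U = 0.7630 × 142 = 108.35
Base = 441 + 108.35 = 549.35
RR4 = 257 / 549.35 = 0.4678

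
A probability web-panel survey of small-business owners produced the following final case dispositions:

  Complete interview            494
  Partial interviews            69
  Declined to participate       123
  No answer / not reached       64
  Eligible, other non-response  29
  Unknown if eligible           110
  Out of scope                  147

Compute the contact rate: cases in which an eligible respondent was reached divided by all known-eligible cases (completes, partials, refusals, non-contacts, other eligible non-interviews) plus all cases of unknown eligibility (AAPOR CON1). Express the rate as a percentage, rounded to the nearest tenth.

Num → 494 + 69 + 123 + 29 = 715
Base → 494 + 69 + 123 + 64 + 29 + 110 = 889
CON1 = 715 / 889 = 0.8043

80.4%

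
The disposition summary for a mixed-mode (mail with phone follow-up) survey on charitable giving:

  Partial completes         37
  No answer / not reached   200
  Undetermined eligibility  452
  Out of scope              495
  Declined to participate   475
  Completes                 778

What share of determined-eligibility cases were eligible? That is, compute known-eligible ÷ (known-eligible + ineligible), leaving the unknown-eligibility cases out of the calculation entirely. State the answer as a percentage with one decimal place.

75.1%

Known eligible: 778 + 37 + 475 + 200 = 1490
e = 1490 / (1490 + 495) = 1490 / 1985 = 0.7506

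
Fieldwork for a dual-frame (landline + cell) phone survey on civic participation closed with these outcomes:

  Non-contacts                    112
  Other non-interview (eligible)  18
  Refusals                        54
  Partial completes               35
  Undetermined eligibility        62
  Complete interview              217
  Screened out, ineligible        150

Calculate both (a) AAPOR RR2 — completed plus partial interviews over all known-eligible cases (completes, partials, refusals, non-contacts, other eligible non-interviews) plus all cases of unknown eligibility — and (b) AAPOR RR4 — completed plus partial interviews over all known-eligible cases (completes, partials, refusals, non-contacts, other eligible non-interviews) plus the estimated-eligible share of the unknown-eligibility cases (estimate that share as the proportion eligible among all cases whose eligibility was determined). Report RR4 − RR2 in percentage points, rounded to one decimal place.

Num = 217 + 35 = 252
Base = 217 + 35 + 54 + 112 + 18 + 62 = 498
RR2 = 252 / 498 = 0.5060
Determined eligible = 217 + 35 + 54 + 112 + 18 = 436
e = 436 / (436 + 150) = 436 / 586 = 0.7440
Eligible share of unknowns = 0.7440 × 62 = 46.13
Base = 436 + 46.13 = 482.13
RR4 = 252 / 482.13 = 0.5227
Difference = 52.27 − 50.60 = 1.67 percentage points

1.7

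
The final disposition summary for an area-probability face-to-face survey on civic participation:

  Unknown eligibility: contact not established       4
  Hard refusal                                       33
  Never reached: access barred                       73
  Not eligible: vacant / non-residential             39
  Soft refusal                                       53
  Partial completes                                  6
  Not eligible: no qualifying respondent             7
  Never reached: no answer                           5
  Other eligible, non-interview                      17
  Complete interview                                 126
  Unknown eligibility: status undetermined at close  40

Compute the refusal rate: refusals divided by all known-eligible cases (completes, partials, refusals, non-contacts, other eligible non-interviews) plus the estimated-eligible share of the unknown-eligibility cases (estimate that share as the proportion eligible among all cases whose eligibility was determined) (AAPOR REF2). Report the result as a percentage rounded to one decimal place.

Refused = 33 + 53 = 86
No answer / not reached = 5 + 73 = 78
Unknown if eligible = 4 + 40 = 44
Ineligible = 7 + 39 = 46
Numerator → 86
Eligible (known) → 126 + 6 + 86 + 78 + 17 = 313
e = 313 / (313 + 46) = 313 / 359 = 0.8719
Estimated eligible among unknowns → 0.8719 × 44 = 38.36
Denom → 313 + 38.36 = 351.36
REF2 = 86 / 351.36 = 0.2448

24.5%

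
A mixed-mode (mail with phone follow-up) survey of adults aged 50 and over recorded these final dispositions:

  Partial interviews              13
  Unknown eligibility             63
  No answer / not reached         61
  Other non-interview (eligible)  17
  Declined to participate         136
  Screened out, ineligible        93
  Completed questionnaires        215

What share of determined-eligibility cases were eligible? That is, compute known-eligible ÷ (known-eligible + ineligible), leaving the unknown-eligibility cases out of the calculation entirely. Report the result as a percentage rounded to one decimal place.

82.6%

Eligible (known): 215 + 13 + 136 + 61 + 17 = 442
e = 442 / (442 + 93) = 442 / 535 = 0.8262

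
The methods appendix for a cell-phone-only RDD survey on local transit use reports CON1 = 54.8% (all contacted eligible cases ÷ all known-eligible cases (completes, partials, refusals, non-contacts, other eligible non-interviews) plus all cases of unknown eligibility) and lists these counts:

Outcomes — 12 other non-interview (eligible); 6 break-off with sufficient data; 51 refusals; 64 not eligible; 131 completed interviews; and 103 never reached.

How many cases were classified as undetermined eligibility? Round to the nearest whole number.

62

Numerator: 131 + 6 + 51 + 12 = 200
CON1 = 200 / D = 0.548
D = 200 / 0.548 = 365.0
Remaining denominator categories sum to 303
undetermined eligibility = 365.0 − 303 ≈ 62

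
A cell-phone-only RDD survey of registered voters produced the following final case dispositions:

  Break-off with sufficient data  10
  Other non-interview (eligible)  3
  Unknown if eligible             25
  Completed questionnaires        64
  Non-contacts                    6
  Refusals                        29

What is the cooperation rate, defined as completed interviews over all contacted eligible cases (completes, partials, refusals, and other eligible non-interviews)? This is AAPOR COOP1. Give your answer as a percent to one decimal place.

60.4%

Num: 64
Base: 64 + 10 + 29 + 3 = 106
COOP1 = 64 / 106 = 0.6038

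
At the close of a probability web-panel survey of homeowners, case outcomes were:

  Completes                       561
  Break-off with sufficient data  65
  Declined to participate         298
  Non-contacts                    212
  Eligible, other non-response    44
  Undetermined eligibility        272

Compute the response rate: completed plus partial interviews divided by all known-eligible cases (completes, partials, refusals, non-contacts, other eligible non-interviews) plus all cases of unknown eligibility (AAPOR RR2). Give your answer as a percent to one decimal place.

Num: 561 + 65 = 626
Base: 561 + 65 + 298 + 212 + 44 + 272 = 1452
RR2 = 626 / 1452 = 0.4311

43.1%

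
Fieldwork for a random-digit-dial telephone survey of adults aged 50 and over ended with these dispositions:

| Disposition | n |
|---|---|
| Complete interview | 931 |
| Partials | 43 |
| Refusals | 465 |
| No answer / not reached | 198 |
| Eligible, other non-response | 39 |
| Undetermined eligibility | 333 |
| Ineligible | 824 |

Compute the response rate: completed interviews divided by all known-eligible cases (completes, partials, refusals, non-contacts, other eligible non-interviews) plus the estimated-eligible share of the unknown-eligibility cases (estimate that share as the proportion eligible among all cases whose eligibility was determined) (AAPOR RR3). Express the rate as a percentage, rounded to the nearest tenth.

Num → 931
Eligible (known) → 931 + 43 + 465 + 198 + 39 = 1676
e = 1676 / (1676 + 824) = 1676 / 2500 = 0.6704
Estimated eligible among unknowns → 0.6704 × 333 = 223.24
Base → 1676 + 223.24 = 1899.24
RR3 = 931 / 1899.24 = 0.4902

49.0%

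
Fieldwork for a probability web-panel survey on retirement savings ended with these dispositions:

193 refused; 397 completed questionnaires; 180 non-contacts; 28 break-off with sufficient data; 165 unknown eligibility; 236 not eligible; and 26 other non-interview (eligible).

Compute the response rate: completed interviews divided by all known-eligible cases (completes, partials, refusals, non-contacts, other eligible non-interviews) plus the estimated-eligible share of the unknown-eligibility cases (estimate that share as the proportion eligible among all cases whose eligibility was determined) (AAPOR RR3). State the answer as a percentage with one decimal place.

41.7%

Top: 397
Determined eligible: 397 + 28 + 193 + 180 + 26 = 824
e = 824 / (824 + 236) = 824 / 1060 = 0.7774
Estimated eligible among unknowns: 0.7774 × 165 = 128.27
Base: 824 + 128.27 = 952.27
RR3 = 397 / 952.27 = 0.4169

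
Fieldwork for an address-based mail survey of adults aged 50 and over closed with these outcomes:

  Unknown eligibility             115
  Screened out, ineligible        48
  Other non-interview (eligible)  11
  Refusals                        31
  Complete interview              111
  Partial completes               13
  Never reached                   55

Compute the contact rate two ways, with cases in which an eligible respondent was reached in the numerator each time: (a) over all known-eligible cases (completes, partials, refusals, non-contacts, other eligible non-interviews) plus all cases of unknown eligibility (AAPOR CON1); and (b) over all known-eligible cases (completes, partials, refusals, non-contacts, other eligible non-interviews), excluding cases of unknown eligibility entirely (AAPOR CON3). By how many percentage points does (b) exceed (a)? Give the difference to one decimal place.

25.7

Numerator = 111 + 13 + 31 + 11 = 166
Base = 111 + 13 + 31 + 55 + 11 + 115 = 336
CON1 = 166 / 336 = 0.4940
Base = 111 + 13 + 31 + 55 + 11 = 221
CON3 = 166 / 221 = 0.7511
Difference = 75.11 − 49.40 = 25.71 percentage points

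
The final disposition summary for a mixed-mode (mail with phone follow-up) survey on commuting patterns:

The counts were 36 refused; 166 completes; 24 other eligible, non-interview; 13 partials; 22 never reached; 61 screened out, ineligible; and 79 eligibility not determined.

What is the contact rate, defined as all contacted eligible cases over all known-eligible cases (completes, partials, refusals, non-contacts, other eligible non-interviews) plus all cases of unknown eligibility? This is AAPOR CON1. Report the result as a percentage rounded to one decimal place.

70.3%

Num = 166 + 13 + 36 + 24 = 239
Base = 166 + 13 + 36 + 22 + 24 + 79 = 340
CON1 = 239 / 340 = 0.7029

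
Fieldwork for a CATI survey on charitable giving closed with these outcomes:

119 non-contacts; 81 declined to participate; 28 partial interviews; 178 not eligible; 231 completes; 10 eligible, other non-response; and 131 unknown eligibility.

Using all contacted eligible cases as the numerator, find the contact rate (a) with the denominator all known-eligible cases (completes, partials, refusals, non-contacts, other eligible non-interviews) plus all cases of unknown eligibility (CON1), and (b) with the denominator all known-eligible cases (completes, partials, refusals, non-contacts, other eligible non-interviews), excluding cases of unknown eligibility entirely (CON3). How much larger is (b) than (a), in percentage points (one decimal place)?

Numerator → 231 + 28 + 81 + 10 = 350
Denominator → 231 + 28 + 81 + 119 + 10 + 131 = 600
CON1 = 350 / 600 = 0.5833
Denominator → 231 + 28 + 81 + 119 + 10 = 469
CON3 = 350 / 469 = 0.7463
Difference = 74.63 − 58.33 = 16.30 percentage points

16.3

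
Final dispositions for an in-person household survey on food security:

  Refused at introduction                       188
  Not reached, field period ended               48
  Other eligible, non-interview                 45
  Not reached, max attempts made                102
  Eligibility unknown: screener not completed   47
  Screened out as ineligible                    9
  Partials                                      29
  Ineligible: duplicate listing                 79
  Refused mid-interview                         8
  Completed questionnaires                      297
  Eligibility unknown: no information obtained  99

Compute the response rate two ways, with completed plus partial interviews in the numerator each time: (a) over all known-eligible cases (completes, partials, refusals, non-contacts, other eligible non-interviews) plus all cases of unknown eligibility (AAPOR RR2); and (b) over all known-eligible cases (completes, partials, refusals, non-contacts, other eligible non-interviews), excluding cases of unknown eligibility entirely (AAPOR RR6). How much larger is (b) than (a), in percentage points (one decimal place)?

Declined to participate = 188 + 8 = 196
No contact after all attempts = 48 + 102 = 150
Unknown if eligible = 47 + 99 = 146
Screened out, ineligible = 9 + 79 = 88
Top: 297 + 29 = 326
Denom: 297 + 29 + 196 + 150 + 45 + 146 = 863
RR2 = 326 / 863 = 0.3778
Denom: 297 + 29 + 196 + 150 + 45 = 717
RR6 = 326 / 717 = 0.4547
Difference = 45.47 − 37.78 = 7.69 percentage points

7.7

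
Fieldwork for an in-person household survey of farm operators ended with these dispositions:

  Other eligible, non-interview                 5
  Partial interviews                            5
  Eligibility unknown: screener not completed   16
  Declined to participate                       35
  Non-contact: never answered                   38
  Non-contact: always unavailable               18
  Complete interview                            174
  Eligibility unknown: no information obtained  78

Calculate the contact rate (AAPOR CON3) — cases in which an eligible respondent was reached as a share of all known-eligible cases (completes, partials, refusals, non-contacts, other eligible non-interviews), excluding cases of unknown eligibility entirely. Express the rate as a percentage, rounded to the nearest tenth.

79.6%

Non-contacts = 38 + 18 = 56
Eligibility not determined = 16 + 78 = 94
Num: 174 + 5 + 35 + 5 = 219
Denominator: 174 + 5 + 35 + 56 + 5 = 275
CON3 = 219 / 275 = 0.7964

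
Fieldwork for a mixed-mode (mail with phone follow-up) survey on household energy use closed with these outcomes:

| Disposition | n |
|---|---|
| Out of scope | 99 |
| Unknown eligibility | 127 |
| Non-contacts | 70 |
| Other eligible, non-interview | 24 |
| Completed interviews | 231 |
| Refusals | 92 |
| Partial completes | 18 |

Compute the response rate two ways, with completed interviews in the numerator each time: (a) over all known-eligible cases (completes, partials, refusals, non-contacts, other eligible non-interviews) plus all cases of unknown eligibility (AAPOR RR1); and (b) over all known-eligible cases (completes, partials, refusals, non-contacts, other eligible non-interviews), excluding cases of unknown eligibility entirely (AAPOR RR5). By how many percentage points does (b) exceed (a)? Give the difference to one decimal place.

Num = 231
Denominator = 231 + 18 + 92 + 70 + 24 + 127 = 562
RR1 = 231 / 562 = 0.4110
Denominator = 231 + 18 + 92 + 70 + 24 = 435
RR5 = 231 / 435 = 0.5310
Difference = 53.10 − 41.10 = 12.00 percentage points

12.0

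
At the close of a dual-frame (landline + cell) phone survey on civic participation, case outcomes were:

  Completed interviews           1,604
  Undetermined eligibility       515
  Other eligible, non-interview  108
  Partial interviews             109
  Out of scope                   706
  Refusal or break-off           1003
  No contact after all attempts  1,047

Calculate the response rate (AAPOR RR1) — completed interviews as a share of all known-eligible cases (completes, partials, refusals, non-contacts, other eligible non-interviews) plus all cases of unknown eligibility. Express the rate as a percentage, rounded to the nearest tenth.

36.6%

Numerator → 1604
Base → 1604 + 109 + 1003 + 1047 + 108 + 515 = 4386
RR1 = 1604 / 4386 = 0.3657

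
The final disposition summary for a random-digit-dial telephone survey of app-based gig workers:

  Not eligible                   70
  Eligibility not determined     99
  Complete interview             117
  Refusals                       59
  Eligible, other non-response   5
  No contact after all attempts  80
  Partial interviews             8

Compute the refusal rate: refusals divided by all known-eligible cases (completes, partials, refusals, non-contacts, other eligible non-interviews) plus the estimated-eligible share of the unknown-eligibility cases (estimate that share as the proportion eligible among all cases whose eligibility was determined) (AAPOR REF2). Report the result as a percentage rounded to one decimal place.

17.0%

Numerator = 59
Eligible (known) = 117 + 8 + 59 + 80 + 5 = 269
e = 269 / (269 + 70) = 269 / 339 = 0.7935
e × U = 0.7935 × 99 = 78.56
Denom = 269 + 78.56 = 347.56
REF2 = 59 / 347.56 = 0.1698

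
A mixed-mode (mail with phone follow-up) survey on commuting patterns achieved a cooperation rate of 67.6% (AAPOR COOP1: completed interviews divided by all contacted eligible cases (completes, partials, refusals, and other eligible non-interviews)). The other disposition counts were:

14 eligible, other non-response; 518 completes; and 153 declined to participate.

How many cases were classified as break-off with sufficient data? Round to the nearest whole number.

COOP1 = 518 / D = 0.676
D = 518 / 0.676 = 766.3
Remaining denominator categories sum to 685
break-off with sufficient data = 766.3 − 685 ≈ 81

81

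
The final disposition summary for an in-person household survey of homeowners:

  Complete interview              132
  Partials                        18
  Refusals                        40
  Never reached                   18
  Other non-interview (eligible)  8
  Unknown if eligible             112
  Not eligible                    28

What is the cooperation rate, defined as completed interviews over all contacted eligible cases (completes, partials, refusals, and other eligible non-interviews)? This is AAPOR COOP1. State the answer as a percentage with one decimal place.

66.7%

Top: 132
Denom: 132 + 18 + 40 + 8 = 198
COOP1 = 132 / 198 = 0.6667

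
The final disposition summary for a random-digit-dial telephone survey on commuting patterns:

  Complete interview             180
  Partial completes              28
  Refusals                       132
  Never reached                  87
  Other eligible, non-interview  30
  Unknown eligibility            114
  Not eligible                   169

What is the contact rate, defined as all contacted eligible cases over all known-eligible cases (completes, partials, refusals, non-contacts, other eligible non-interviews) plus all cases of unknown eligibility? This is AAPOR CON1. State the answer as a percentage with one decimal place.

64.8%

Top: 180 + 28 + 132 + 30 = 370
Denominator: 180 + 28 + 132 + 87 + 30 + 114 = 571
CON1 = 370 / 571 = 0.6480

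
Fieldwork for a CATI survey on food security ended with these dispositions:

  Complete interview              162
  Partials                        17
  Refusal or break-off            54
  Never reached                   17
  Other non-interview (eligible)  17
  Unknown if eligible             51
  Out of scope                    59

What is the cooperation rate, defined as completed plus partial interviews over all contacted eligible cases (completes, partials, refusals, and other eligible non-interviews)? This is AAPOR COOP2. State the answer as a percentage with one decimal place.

Numerator = 162 + 17 = 179
Denom = 162 + 17 + 54 + 17 = 250
COOP2 = 179 / 250 = 0.7160

71.6%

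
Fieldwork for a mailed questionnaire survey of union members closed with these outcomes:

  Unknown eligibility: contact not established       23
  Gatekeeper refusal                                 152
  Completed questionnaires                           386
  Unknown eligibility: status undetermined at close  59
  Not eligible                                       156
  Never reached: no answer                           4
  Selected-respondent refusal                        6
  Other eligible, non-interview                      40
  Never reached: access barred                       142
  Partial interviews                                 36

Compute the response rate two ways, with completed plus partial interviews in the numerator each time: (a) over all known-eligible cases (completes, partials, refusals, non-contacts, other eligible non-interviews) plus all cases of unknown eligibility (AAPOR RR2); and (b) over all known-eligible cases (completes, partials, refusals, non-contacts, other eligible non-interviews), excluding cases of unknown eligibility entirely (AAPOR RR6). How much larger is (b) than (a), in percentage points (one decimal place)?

5.3

Refusals = 152 + 6 = 158
Never reached = 4 + 142 = 146
Undetermined eligibility = 23 + 59 = 82
Numerator = 386 + 36 = 422
Denominator = 386 + 36 + 158 + 146 + 40 + 82 = 848
RR2 = 422 / 848 = 0.4976
Denominator = 386 + 36 + 158 + 146 + 40 = 766
RR6 = 422 / 766 = 0.5509
Difference = 55.09 − 49.76 = 5.33 percentage points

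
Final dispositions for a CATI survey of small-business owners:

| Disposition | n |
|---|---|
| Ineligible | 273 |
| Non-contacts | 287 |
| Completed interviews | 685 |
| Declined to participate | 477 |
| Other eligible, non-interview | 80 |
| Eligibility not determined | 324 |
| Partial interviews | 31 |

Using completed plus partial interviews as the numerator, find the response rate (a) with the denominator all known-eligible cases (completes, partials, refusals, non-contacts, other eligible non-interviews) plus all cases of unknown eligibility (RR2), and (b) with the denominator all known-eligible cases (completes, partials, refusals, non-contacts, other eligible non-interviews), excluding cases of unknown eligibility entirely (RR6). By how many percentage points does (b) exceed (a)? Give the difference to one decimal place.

Top → 685 + 31 = 716
Denominator → 685 + 31 + 477 + 287 + 80 + 324 = 1884
RR2 = 716 / 1884 = 0.3800
Denominator → 685 + 31 + 477 + 287 + 80 = 1560
RR6 = 716 / 1560 = 0.4590
Difference = 45.90 − 38.00 = 7.90 percentage points

7.9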